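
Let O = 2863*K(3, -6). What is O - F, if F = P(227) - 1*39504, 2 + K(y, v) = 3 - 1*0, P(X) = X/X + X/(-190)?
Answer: 8049767/190 ≈ 42367.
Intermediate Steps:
P(X) = 1 - X/190 (P(X) = 1 + X*(-1/190) = 1 - X/190)
K(y, v) = 1 (K(y, v) = -2 + (3 - 1*0) = -2 + (3 + 0) = -2 + 3 = 1)
O = 2863 (O = 2863*1 = 2863)
F = -7505797/190 (F = (1 - 1/190*227) - 1*39504 = (1 - 227/190) - 39504 = -37/190 - 39504 = -7505797/190 ≈ -39504.)
O - F = 2863 - 1*(-7505797/190) = 2863 + 7505797/190 = 8049767/190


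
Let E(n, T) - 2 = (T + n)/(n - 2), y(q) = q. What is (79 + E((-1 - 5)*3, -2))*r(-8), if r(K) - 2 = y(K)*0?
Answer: 164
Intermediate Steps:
r(K) = 2 (r(K) = 2 + K*0 = 2 + 0 = 2)
E(n, T) = 2 + (T + n)/(-2 + n) (E(n, T) = 2 + (T + n)/(n - 2) = 2 + (T + n)/(-2 + n))
(79 + E((-1 - 5)*3, -2))*r(-8) = (79 + (-4 - 2 + 3*((-1 - 5)*3))/(-2 + (-1 - 5)*3))*2 = (79 + (-4 - 2 + 3*(-6*3))/(-2 - 6*3))*2 = (79 + (-4 - 2 + 3*(-18))/(-2 - 18))*2 = (79 + (-4 - 2 - 54)/(-20))*2 = (79 - 1/20*(-60))*2 = (79 + 3)*2 = 82*2 = 164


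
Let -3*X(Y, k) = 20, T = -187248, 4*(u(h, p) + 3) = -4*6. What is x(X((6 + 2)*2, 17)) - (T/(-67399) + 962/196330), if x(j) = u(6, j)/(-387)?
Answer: -785169387242/284497581905 ≈ -2.7598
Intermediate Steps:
u(h, p) = -9 (u(h, p) = -3 + (-4*6)/4 = -3 + (¼)*(-24) = -3 - 6 = -9)
X(Y, k) = -20/3 (X(Y, k) = -⅓*20 = -20/3)
x(j) = 1/43 (x(j) = -9/(-387) = -9*(-1/387) = 1/43)
x(X((6 + 2)*2, 17)) - (T/(-67399) + 962/196330) = 1/43 - (-187248/(-67399) + 962/196330) = 1/43 - (-187248*(-1/67399) + 962*(1/196330)) = 1/43 - (187248/67399 + 481/98165) = 1/43 - 1*18413618839/6616222835 = 1/43 - 18413618839/6616222835 = -785169387242/284497581905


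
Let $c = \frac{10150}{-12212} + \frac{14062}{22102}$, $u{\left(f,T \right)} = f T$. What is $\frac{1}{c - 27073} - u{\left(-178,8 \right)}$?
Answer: $\frac{60497776254294}{42484394539} \approx 1424.0$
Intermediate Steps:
$u{\left(f,T \right)} = T f$
$c = - \frac{305873}{1569242}$ ($c = 10150 \left(- \frac{1}{12212}\right) + 14062 \cdot \frac{1}{22102} = - \frac{5075}{6106} + \frac{7031}{11051} = - \frac{305873}{1569242} \approx -0.19492$)
$\frac{1}{c - 27073} - u{\left(-178,8 \right)} = \frac{1}{- \frac{305873}{1569242} - 27073} - 8 \left(-178\right) = \frac{1}{- \frac{42484394539}{1569242}} - -1424 = - \frac{1569242}{42484394539} + 1424 = \frac{60497776254294}{42484394539}$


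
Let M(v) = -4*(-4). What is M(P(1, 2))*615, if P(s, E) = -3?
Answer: 9840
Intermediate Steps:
M(v) = 16
M(P(1, 2))*615 = 16*615 = 9840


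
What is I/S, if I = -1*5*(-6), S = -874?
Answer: -15/437 ≈ -0.034325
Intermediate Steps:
I = 30 (I = -5*(-6) = 30)
I/S = 30/(-874) = 30*(-1/874) = -15/437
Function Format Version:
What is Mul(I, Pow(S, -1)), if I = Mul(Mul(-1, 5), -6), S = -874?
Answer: Rational(-15, 437) ≈ -0.034325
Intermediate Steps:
I = 30 (I = Mul(-5, -6) = 30)
Mul(I, Pow(S, -1)) = Mul(30, Pow(-874, -1)) = Mul(30, Rational(-1, 874)) = Rational(-15, 437)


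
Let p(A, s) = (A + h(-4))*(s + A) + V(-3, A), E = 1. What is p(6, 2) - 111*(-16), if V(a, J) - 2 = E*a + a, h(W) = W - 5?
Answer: 1748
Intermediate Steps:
h(W) = -5 + W
V(a, J) = 2 + 2*a (V(a, J) = 2 + (1*a + a) = 2 + (a + a) = 2 + 2*a)
p(A, s) = -4 + (-9 + A)*(A + s) (p(A, s) = (A + (-5 - 4))*(s + A) + (2 + 2*(-3)) = (A - 9)*(A + s) + (2 - 6) = (-9 + A)*(A + s) - 4 = -4 + (-9 + A)*(A + s))
p(6, 2) - 111*(-16) = (-4 + 6² - 9*6 - 9*2 + 6*2) - 111*(-16) = (-4 + 36 - 54 - 18 + 12) + 1776 = -28 + 1776 = 1748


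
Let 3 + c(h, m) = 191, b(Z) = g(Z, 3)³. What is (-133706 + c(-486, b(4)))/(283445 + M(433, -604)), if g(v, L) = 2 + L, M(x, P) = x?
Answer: -3179/6759 ≈ -0.47034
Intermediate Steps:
b(Z) = 125 (b(Z) = (2 + 3)³ = 5³ = 125)
c(h, m) = 188 (c(h, m) = -3 + 191 = 188)
(-133706 + c(-486, b(4)))/(283445 + M(433, -604)) = (-133706 + 188)/(283445 + 433) = -133518/283878 = -133518*1/283878 = -3179/6759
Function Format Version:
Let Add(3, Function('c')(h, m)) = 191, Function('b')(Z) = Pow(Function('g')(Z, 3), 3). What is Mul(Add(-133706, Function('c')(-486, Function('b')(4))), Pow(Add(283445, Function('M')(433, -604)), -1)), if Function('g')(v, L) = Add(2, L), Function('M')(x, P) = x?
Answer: Rational(-3179, 6759) ≈ -0.47034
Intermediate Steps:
Function('b')(Z) = 125 (Function('b')(Z) = Pow(Add(2, 3), 3) = Pow(5, 3) = 125)
Function('c')(h, m) = 188 (Function('c')(h, m) = Add(-3, 191) = 188)
Mul(Add(-133706, Function('c')(-486, Function('b')(4))), Pow(Add(283445, Function('M')(433, -604)), -1)) = Mul(Add(-133706, 188), Pow(Add(283445, 433), -1)) = Mul(-133518, Pow(283878, -1)) = Mul(-133518, Rational(1, 283878)) = Rational(-3179, 6759)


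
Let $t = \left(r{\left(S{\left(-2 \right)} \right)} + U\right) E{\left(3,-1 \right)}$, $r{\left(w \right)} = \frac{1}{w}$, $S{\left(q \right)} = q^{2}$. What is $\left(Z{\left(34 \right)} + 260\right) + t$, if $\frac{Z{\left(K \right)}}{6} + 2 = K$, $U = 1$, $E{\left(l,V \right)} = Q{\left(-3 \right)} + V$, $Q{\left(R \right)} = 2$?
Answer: $\frac{1813}{4} \approx 453.25$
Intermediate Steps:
$E{\left(l,V \right)} = 2 + V$
$t = \frac{5}{4}$ ($t = \left(\frac{1}{\left(-2\right)^{2}} + 1\right) \left(2 - 1\right) = \left(\frac{1}{4} + 1\right) 1 = \frac{5}{4} \cdot 1 = \frac{5}{4} \approx 1.25$)
$Z{\left(K \right)} = -12 + 6 K$
$\left(Z{\left(34 \right)} + 260\right) + t = \left(\left(-12 + 6 \cdot 34\right) + 260\right) + \frac{5}{4} = \left(\left(-12 + 204\right) + 260\right) + \frac{5}{4} = \left(192 + 260\right) + \frac{5}{4} = 452 + \frac{5}{4} = \frac{1813}{4}$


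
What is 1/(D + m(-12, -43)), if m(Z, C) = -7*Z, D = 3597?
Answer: 1/3681 ≈ 0.00027167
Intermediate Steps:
1/(D + m(-12, -43)) = 1/(3597 - 7*(-12)) = 1/(3597 + 84) = 1/3681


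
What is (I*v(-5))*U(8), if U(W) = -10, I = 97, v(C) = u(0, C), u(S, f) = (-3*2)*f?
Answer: -29100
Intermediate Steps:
u(S, f) = -6*f
v(C) = -6*C
(I*v(-5))*U(8) = (97*(-6*(-5)))*(-10) = (97*30)*(-10) = 2910*(-10) = -29100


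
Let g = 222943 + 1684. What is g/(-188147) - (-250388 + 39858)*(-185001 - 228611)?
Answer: -16383414486855547/188147 ≈ -8.7078e+10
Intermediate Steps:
g = 224627
g/(-188147) - (-250388 + 39858)*(-185001 - 228611) = 224627/(-188147) - (-250388 + 39858)*(-185001 - 228611) = 224627*(-1/188147) - (-210530)*(-413612) = -224627/188147 - 1*87077734360 = -224627/188147 - 87077734360 = -16383414486855547/188147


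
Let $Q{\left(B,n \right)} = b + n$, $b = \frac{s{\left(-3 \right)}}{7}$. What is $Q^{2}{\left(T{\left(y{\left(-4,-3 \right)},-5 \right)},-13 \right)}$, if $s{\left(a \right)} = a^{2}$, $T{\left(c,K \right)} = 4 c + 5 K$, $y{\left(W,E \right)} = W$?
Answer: $\frac{6724}{49} \approx 137.22$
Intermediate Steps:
$b = \frac{9}{7}$ ($b = \frac{\left(-3\right)^{2}}{7} = 9 \cdot \frac{1}{7} = \frac{9}{7} \approx 1.2857$)
$Q{\left(B,n \right)} = \frac{9}{7} + n$
$Q^{2}{\left(T{\left(y{\left(-4,-3 \right)},-5 \right)},-13 \right)} = \left(\frac{9}{7} - 13\right)^{2} = \left(- \frac{82}{7}\right)^{2} = \frac{6724}{49}$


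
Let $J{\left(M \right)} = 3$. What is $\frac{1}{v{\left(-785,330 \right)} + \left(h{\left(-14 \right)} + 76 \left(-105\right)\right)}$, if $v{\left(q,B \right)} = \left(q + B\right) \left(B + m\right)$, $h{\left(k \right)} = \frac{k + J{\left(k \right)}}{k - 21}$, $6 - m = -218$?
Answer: $- \frac{35}{9101739} \approx -3.8454 \cdot 10^{-6}$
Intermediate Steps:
$m = 224$ ($m = 6 - -218 = 6 + 218 = 224$)
$h{\left(k \right)} = \frac{3 + k}{-21 + k}$ ($h{\left(k \right)} = \frac{k + 3}{k - 21} = \frac{3 + k}{-21 + k}$)
$v{\left(q,B \right)} = \left(224 + B\right) \left(B + q\right)$ ($v{\left(q,B \right)} = \left(q + B\right) \left(B + 224\right) = \left(B + q\right) \left(224 + B\right) = \left(224 + B\right) \left(B + q\right)$)
$\frac{1}{v{\left(-785,330 \right)} + \left(h{\left(-14 \right)} + 76 \left(-105\right)\right)} = \frac{1}{\left(330^{2} + 224 \cdot 330 + 224 \left(-785\right) + 330 \left(-785\right)\right) + \left(\frac{3 - 14}{-21 - 14} + 76 \left(-105\right)\right)} = \frac{1}{\left(108900 + 73920 - 175840 - 259050\right) - \left(7980 - \frac{1}{-35} \left(-11\right)\right)} = \frac{1}{-252070 - \frac{279289}{35}} = \frac{1}{- \frac{9101739}{35}} = - \frac{35}{9101739}$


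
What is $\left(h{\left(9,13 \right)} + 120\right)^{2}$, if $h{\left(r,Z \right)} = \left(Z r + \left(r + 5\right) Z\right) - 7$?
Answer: $169744$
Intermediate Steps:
$h{\left(r,Z \right)} = -7 + Z r + Z \left(5 + r\right)$ ($h{\left(r,Z \right)} = \left(Z r + \left(5 + r\right) Z\right) - 7 = \left(Z r + Z \left(5 + r\right)\right) - 7 = -7 + Z r + Z \left(5 + r\right)$)
$\left(h{\left(9,13 \right)} + 120\right)^{2} = \left(\left(-7 + 5 \cdot 13 + 2 \cdot 13 \cdot 9\right) + 120\right)^{2} = \left(\left(-7 + 65 + 234\right) + 120\right)^{2} = \left(292 + 120\right)^{2} = 412^{2} = 169744$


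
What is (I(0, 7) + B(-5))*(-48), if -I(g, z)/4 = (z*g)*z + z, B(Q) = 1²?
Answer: 1296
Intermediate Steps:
B(Q) = 1
I(g, z) = -4*z - 4*g*z² (I(g, z) = -4*((z*g)*z + z) = -4*((g*z)*z + z) = -4*(g*z² + z) = -4*(z + g*z²) = -4*z - 4*g*z²)
(I(0, 7) + B(-5))*(-48) = (-4*7*(1 + 0*7) + 1)*(-48) = (-4*7*(1 + 0) + 1)*(-48) = (-4*7*1 + 1)*(-48) = (-28 + 1)*(-48) = -27*(-48) = 1296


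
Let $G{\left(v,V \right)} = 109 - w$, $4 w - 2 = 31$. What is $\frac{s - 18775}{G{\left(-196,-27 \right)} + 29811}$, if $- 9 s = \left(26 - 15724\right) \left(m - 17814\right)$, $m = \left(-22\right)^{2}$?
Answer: $- \frac{1088861260}{1076823} \approx -1011.2$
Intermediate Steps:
$w = \frac{33}{4}$ ($w = \frac{1}{2} + \frac{1}{4} \cdot 31 = \frac{1}{2} + \frac{31}{4} = \frac{33}{4} \approx 8.25$)
$m = 484$
$G{\left(v,V \right)} = \frac{403}{4}$ ($G{\left(v,V \right)} = 109 - \frac{33}{4} = \frac{403}{4}$)
$s = - \frac{272046340}{9}$ ($s = - \frac{\left(26 - 15724\right) \left(484 - 17814\right)}{9} = - \frac{\left(-15698\right) \left(-17330\right)}{9} = \left(- \frac{1}{9}\right) 272046340 = - \frac{272046340}{9} \approx -3.0227 \cdot 10^{7}$)
$\frac{s - 18775}{G{\left(-196,-27 \right)} + 29811} = \frac{- \frac{272046340}{9} - 18775}{\frac{403}{4} + 29811} = - \frac{272215315}{9 \cdot \frac{119647}{4}} = \left(- \frac{272215315}{9}\right) \frac{4}{119647} = - \frac{1088861260}{1076823}$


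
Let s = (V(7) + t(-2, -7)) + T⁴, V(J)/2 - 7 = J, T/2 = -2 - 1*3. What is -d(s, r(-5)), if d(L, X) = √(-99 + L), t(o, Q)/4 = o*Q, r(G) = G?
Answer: -√9985 ≈ -99.925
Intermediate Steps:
T = -10 (T = 2*(-2 - 1*3) = 2*(-2 - 3) = 2*(-5) = -10)
t(o, Q) = 4*Q*o (t(o, Q) = 4*(o*Q) = 4*(Q*o) = 4*Q*o)
V(J) = 14 + 2*J
s = 10084 (s = ((14 + 2*7) + 4*(-7)*(-2)) + (-10)⁴ = ((14 + 14) + 56) + 10000 = (28 + 56) + 10000 = 84 + 10000 = 10084)
-d(s, r(-5)) = -√(-99 + 10084) = -√9985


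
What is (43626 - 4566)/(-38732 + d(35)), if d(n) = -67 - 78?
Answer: -13020/12959 ≈ -1.0047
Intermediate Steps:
d(n) = -145
(43626 - 4566)/(-38732 + d(35)) = (43626 - 4566)/(-38732 - 145) = 39060/(-38877) = 39060*(-1/38877) = -13020/12959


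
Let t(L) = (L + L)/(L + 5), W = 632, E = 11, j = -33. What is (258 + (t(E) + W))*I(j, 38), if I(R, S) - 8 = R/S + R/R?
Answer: 2203479/304 ≈ 7248.3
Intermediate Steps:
t(L) = 2*L/(5 + L) (t(L) = (2*L)/(5 + L) = 2*L/(5 + L))
I(R, S) = 9 + R/S (I(R, S) = 8 + (R/S + R/R) = 8 + (R/S + 1) = 8 + (1 + R/S) = 9 + R/S)
(258 + (t(E) + W))*I(j, 38) = (258 + (2*11/(5 + 11) + 632))*(9 - 33/38) = (258 + (2*11/16 + 632))*(9 - 33*1/38) = (258 + (2*11*(1/16) + 632))*(9 - 33/38) = (258 + (11/8 + 632))*(309/38) = (258 + 5067/8)*(309/38) = (7131/8)*(309/38) = 2203479/304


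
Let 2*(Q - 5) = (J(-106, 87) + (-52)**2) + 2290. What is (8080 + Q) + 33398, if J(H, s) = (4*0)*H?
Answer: 43980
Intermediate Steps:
J(H, s) = 0 (J(H, s) = 0*H = 0)
Q = 2502 (Q = 5 + ((0 + (-52)**2) + 2290)/2 = 5 + ((0 + 2704) + 2290)/2 = 5 + (2704 + 2290)/2 = 5 + (1/2)*4994 = 5 + 2497 = 2502)
(8080 + Q) + 33398 = (8080 + 2502) + 33398 = 10582 + 33398 = 43980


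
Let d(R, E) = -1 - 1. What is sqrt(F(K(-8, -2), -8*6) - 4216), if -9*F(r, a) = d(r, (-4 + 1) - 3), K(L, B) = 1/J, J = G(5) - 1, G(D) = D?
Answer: I*sqrt(37942)/3 ≈ 64.929*I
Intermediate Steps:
d(R, E) = -2
J = 4 (J = 5 - 1 = 4)
K(L, B) = 1/4
F(r, a) = 2/9 (F(r, a) = -1/9*(-2) = 2/9)
sqrt(F(K(-8, -2), -8*6) - 4216) = sqrt(2/9 - 4216) = sqrt(-37942/9) = I*sqrt(37942)/3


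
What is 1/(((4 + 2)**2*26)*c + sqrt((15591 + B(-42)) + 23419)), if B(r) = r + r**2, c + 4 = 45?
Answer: 9594/368169161 - sqrt(10183)/736338322 ≈ 2.5922e-5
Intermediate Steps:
c = 41 (c = -4 + 45 = 41)
1/(((4 + 2)**2*26)*c + sqrt((15591 + B(-42)) + 23419)) = 1/(((4 + 2)**2*26)*41 + sqrt((15591 - 42*(1 - 42)) + 23419)) = 1/((6**2*26)*41 + sqrt((15591 - 42*(-41)) + 23419)) = 1/((36*26)*41 + sqrt((15591 + 1722) + 23419)) = 1/(936*41 + sqrt(17313 + 23419)) = 1/(38376 + sqrt(40732)) = 1/(38376 + 2*sqrt(10183))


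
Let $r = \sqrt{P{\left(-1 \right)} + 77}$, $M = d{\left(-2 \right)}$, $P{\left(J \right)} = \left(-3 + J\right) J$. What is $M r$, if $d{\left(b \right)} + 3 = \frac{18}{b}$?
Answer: $-108$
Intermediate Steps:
$d{\left(b \right)} = -3 + \frac{18}{b}$
$P{\left(J \right)} = J \left(-3 + J\right)$
$M = -12$ ($M = -3 + \frac{18}{-2} = -3 + 18 \left(- \frac{1}{2}\right) = -3 - 9 = -12$)
$r = 9$ ($r = \sqrt{- (-3 - 1) + 77} = \sqrt{\left(-1\right) \left(-4\right) + 77} = \sqrt{4 + 77} = \sqrt{81} = 9$)
$M r = \left(-12\right) 9 = -108$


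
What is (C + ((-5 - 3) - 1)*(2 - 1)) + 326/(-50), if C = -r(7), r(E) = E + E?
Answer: -738/25 ≈ -29.520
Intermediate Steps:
r(E) = 2*E
C = -14 (C = -2*7 = -1*14 = -14)
(C + ((-5 - 3) - 1)*(2 - 1)) + 326/(-50) = (-14 + ((-5 - 3) - 1)*(2 - 1)) + 326/(-50) = (-14 + (-8 - 1)*1) + 326*(-1/50) = (-14 - 9*1) - 163/25 = (-14 - 9) - 163/25 = -23 - 163/25 = -738/25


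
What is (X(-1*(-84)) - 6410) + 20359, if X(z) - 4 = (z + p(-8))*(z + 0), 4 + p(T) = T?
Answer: 20001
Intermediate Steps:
p(T) = -4 + T
X(z) = 4 + z*(-12 + z) (X(z) = 4 + (z + (-4 - 8))*(z + 0) = 4 + (z - 12)*z = 4 + (-12 + z)*z = 4 + z*(-12 + z))
(X(-1*(-84)) - 6410) + 20359 = ((4 + (-1*(-84))² - (-12)*(-84)) - 6410) + 20359 = ((4 + 84² - 12*84) - 6410) + 20359 = ((4 + 7056 - 1008) - 6410) + 20359 = (6052 - 6410) + 20359 = -358 + 20359 = 20001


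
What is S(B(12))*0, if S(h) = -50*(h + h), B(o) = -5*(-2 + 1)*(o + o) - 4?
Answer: 0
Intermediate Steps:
B(o) = -4 + 10*o (B(o) = -(-5)*2*o - 4 = -(-10)*o - 4 = 10*o - 4 = -4 + 10*o)
S(h) = -100*h
S(B(12))*0 = -100*(-4 + 10*12)*0 = -100*(-4 + 120)*0 = -100*116*0 = -11600*0 = 0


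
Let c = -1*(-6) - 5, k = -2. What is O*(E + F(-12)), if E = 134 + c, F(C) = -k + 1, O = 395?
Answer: 54510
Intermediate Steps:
F(C) = 3 (F(C) = -1*(-2) + 1 = 2 + 1 = 3)
c = 1 (c = 6 - 5 = 1)
E = 135 (E = 134 + 1 = 135)
O*(E + F(-12)) = 395*(135 + 3) = 395*138 = 54510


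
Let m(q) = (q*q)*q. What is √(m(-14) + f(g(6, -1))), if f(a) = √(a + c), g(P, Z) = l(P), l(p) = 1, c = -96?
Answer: √(-2744 + I*√95) ≈ 0.09303 + 52.383*I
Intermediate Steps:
g(P, Z) = 1
f(a) = √(-96 + a) (f(a) = √(a - 96) = √(-96 + a))
m(q) = q³ (m(q) = q²*q = q³)
√(m(-14) + f(g(6, -1))) = √((-14)³ + √(-96 + 1)) = √(-2744 + √(-95)) = √(-2744 + I*√95)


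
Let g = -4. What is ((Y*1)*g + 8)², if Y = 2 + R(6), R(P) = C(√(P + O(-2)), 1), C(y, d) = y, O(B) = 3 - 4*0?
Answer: 144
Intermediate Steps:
O(B) = 3 (O(B) = 3 + 0 = 3)
R(P) = √(3 + P) (R(P) = √(P + 3) = √(3 + P))
Y = 5 (Y = 2 + √(3 + 6) = 2 + √9 = 2 + 3 = 5)
((Y*1)*g + 8)² = ((5*1)*(-4) + 8)² = (5*(-4) + 8)² = (-20 + 8)² = (-12)² = 144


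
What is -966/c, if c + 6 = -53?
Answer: 966/59 ≈ 16.373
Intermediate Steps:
c = -59 (c = -6 - 53 = -59)
-966/c = -966/(-59) = -1/59*(-966) = 966/59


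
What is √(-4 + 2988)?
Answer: 2*√746 ≈ 54.626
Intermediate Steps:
√(-4 + 2988) = √2984 = 2*√746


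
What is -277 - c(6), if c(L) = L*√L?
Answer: -277 - 6*√6 ≈ -291.70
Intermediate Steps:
c(L) = L^(3/2)
-277 - c(6) = -277 - 6^(3/2) = -277 - 6*√6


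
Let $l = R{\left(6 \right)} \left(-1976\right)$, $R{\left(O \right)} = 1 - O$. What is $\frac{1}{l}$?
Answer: $\frac{1}{9880} \approx 0.00010121$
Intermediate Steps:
$l = 9880$ ($l = \left(1 - 6\right) \left(-1976\right) = \left(-5\right) \left(-1976\right) = 9880$)
$\frac{1}{l} = \frac{1}{9880}$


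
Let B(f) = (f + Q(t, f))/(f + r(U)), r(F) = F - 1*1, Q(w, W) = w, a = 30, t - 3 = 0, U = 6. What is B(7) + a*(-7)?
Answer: -1255/6 ≈ -209.17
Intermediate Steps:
t = 3 (t = 3 + 0 = 3)
r(F) = -1 + F (r(F) = F - 1 = -1 + F)
B(f) = (3 + f)/(5 + f) (B(f) = (f + 3)/(f + (-1 + 6)) = (3 + f)/(f + 5) = (3 + f)/(5 + f))
B(7) + a*(-7) = (3 + 7)/(5 + 7) + 30*(-7) = 10/12 - 210 = (1/12)*10 - 210 = 5/6 - 210 = -1255/6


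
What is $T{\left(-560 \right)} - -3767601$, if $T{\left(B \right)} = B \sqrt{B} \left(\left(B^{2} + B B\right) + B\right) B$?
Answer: $3767601 + 786057216000 i \sqrt{35} \approx 3.7676 \cdot 10^{6} + 4.6504 \cdot 10^{12} i$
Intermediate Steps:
$T{\left(B \right)} = B^{\frac{5}{2}} \left(B + 2 B^{2}\right)$ ($T{\left(B \right)} = B^{\frac{3}{2}} \left(\left(B^{2} + B^{2}\right) + B\right) B = B^{\frac{3}{2}} \left(2 B^{2} + B\right) B = B^{\frac{3}{2}} \left(B + 2 B^{2}\right) B = B^{\frac{5}{2}} \left(B + 2 B^{2}\right)$)
$T{\left(-560 \right)} - -3767601 = \left(-560\right)^{\frac{7}{2}} \left(1 + 2 \left(-560\right)\right) - -3767601 = - 702464000 i \sqrt{35} \left(1 - 1120\right) + 3767601 = - 702464000 i \sqrt{35} \left(-1119\right) + 3767601 = 786057216000 i \sqrt{35} + 3767601 = 3767601 + 786057216000 i \sqrt{35}$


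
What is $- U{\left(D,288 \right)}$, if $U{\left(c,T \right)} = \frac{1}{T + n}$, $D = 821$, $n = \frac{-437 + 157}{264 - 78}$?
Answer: $- \frac{93}{26644} \approx -0.0034905$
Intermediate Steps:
$n = - \frac{140}{93}$ ($n = - \frac{280}{186} = \left(-280\right) \frac{1}{186} = - \frac{140}{93} \approx -1.5054$)
$U{\left(c,T \right)} = \frac{1}{- \frac{140}{93} + T}$ ($U{\left(c,T \right)} = \frac{1}{T - \frac{140}{93}} = \frac{1}{- \frac{140}{93} + T}$)
$- U{\left(D,288 \right)} = - \frac{93}{-140 + 93 \cdot 288} = - \frac{93}{-140 + 26784} = - \frac{93}{26644}$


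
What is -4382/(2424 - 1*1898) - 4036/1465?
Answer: -4271283/385295 ≈ -11.086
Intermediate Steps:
-4382/(2424 - 1*1898) - 4036/1465 = -4382/(2424 - 1898) - 4036*1/1465 = -4382/526 - 4036/1465 = -4382*1/526 - 4036/1465 = -2191/263 - 4036/1465 = -4271283/385295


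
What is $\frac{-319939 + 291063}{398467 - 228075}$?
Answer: $- \frac{7219}{42598} \approx -0.16947$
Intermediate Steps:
$\frac{-319939 + 291063}{398467 - 228075} = - \frac{28876}{170392} = \left(-28876\right) \frac{1}{170392} = - \frac{7219}{42598}$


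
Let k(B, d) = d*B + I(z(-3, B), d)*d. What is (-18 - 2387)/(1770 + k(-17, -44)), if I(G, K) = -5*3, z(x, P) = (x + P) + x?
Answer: -2405/3178 ≈ -0.75677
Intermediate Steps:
z(x, P) = P + 2*x (z(x, P) = (P + x) + x = P + 2*x)
I(G, K) = -15
k(B, d) = -15*d + B*d (k(B, d) = d*B - 15*d = B*d - 15*d = -15*d + B*d)
(-18 - 2387)/(1770 + k(-17, -44)) = (-18 - 2387)/(1770 - 44*(-15 - 17)) = -2405/(1770 - 44*(-32)) = -2405/(1770 + 1408) = -2405/3178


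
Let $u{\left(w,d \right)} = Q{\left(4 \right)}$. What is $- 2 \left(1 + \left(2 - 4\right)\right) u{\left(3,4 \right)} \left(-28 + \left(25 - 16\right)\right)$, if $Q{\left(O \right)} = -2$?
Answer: $76$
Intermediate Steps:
$u{\left(w,d \right)} = -2$
$- 2 \left(1 + \left(2 - 4\right)\right) u{\left(3,4 \right)} \left(-28 + \left(25 - 16\right)\right) = - 2 \left(1 + \left(2 - 4\right)\right) \left(-2\right) \left(-28 + \left(25 - 16\right)\right) = - 2 \left(1 - 2\right) \left(-2\right) \left(-28 + \left(25 - 16\right)\right) = \left(-2\right) \left(-1\right) \left(-2\right) \left(-28 + 9\right) = 2 \left(-2\right) \left(-19\right) = \left(-4\right) \left(-19\right) = 76$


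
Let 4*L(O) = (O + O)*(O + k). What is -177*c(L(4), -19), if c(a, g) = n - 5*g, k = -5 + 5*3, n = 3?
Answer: -17346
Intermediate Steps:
k = 10 (k = -5 + 15 = 10)
L(O) = O*(10 + O)/2 (L(O) = ((O + O)*(O + 10))/4 = ((2*O)*(10 + O))/4 = (2*O*(10 + O))/4 = O*(10 + O)/2)
c(a, g) = 3 - 5*g
-177*c(L(4), -19) = -177*(3 - 5*(-19)) = -177*(3 + 95) = -177*98 = -17346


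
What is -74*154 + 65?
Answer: -11331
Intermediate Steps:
-74*154 + 65 = -11396 + 65 = -11331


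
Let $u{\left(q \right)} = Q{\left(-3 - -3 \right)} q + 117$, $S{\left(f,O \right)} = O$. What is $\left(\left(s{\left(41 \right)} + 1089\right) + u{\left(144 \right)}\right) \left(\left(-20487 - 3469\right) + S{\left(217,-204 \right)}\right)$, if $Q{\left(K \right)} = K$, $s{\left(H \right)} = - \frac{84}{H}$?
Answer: $- \frac{1192585920}{41} \approx -2.9087 \cdot 10^{7}$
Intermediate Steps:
$u{\left(q \right)} = 117$ ($u{\left(q \right)} = \left(-3 - -3\right) q + 117 = \left(-3 + 3\right) q + 117 = 0 q + 117 = 0 + 117 = 117$)
$\left(\left(s{\left(41 \right)} + 1089\right) + u{\left(144 \right)}\right) \left(\left(-20487 - 3469\right) + S{\left(217,-204 \right)}\right) = \left(\left(- \frac{84}{41} + 1089\right) + 117\right) \left(\left(-20487 - 3469\right) - 204\right) = \left(\left(\left(-84\right) \frac{1}{41} + 1089\right) + 117\right) \left(-23956 - 204\right) = \left(\left(- \frac{84}{41} + 1089\right) + 117\right) \left(-24160\right) = \left(\frac{44565}{41} + 117\right) \left(-24160\right) = \frac{49362}{41} \left(-24160\right) = - \frac{1192585920}{41}$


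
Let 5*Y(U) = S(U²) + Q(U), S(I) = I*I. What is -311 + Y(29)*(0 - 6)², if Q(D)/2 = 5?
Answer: 25460921/5 ≈ 5.0922e+6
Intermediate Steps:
Q(D) = 10 (Q(D) = 2*5 = 10)
S(I) = I²
Y(U) = 2 + U⁴/5 (Y(U) = ((U²)² + 10)/5 = (U⁴ + 10)/5 = (10 + U⁴)/5 = 2 + U⁴/5)
-311 + Y(29)*(0 - 6)² = -311 + (2 + (⅕)*29⁴)*(0 - 6)² = -311 + (2 + (⅕)*707281)*(-6)² = -311 + (2 + 707281/5)*36 = -311 + (707291/5)*36 = -311 + 25462476/5 = 25460921/5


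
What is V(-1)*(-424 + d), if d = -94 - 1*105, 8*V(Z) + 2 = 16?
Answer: -4361/4 ≈ -1090.3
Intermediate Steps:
V(Z) = 7/4 (V(Z) = -¼ + (⅛)*16 = -¼ + 2 = 7/4)
d = -199 (d = -94 - 105 = -199)
V(-1)*(-424 + d) = 7*(-424 - 199)/4 = (7/4)*(-623) = -4361/4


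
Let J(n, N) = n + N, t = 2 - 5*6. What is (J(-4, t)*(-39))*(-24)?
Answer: -29952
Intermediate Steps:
t = -28 (t = 2 - 30 = -28)
J(n, N) = N + n
(J(-4, t)*(-39))*(-24) = ((-28 - 4)*(-39))*(-24) = -32*(-39)*(-24) = 1248*(-24) = -29952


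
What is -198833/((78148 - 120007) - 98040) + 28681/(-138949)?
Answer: 23615203298/19438826151 ≈ 1.2148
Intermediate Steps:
-198833/((78148 - 120007) - 98040) + 28681/(-138949) = -198833/(-41859 - 98040) + 28681*(-1/138949) = -198833/(-139899) - 28681/138949 = -198833*(-1/139899) - 28681/138949 = 198833/139899 - 28681/138949 = 23615203298/19438826151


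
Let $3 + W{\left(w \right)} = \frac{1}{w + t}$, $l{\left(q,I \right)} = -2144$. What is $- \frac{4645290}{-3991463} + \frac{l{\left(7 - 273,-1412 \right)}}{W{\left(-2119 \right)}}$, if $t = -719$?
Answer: $\frac{24326297799486}{33987307445} \approx 715.75$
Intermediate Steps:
$W{\left(w \right)} = -3 + \frac{1}{-719 + w}$ ($W{\left(w \right)} = -3 + \frac{1}{w - 719} = -3 + \frac{1}{-719 + w}$)
$- \frac{4645290}{-3991463} + \frac{l{\left(7 - 273,-1412 \right)}}{W{\left(-2119 \right)}} = - \frac{4645290}{-3991463} - \frac{2144}{\frac{1}{-719 - 2119} \left(2158 - -6357\right)} = \left(-4645290\right) \left(- \frac{1}{3991463}\right) - \frac{2144}{\frac{1}{-2838} \left(2158 + 6357\right)} = \frac{4645290}{3991463} - \frac{2144}{\left(- \frac{1}{2838}\right) 8515} = \frac{4645290}{3991463} - \frac{2144}{- \frac{8515}{2838}} = \frac{4645290}{3991463} - - \frac{6084672}{8515} = \frac{4645290}{3991463} + \frac{6084672}{8515} = \frac{24326297799486}{33987307445}$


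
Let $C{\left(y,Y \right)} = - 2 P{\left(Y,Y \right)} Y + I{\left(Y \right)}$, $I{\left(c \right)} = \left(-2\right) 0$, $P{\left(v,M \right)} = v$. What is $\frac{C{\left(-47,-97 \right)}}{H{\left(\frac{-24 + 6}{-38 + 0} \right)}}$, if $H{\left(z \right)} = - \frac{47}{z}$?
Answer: $\frac{169362}{893} \approx 189.66$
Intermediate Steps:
$I{\left(c \right)} = 0$
$C{\left(y,Y \right)} = - 2 Y^{2}$ ($C{\left(y,Y \right)} = - 2 Y Y + 0 = - 2 Y^{2} + 0 = - 2 Y^{2}$)
$\frac{C{\left(-47,-97 \right)}}{H{\left(\frac{-24 + 6}{-38 + 0} \right)}} = \frac{\left(-2\right) \left(-97\right)^{2}}{\left(-47\right) \frac{1}{\left(-24 + 6\right) \frac{1}{-38 + 0}}} = \frac{\left(-2\right) 9409}{\left(-47\right) \frac{1}{\left(-18\right) \frac{1}{-38}}} = - \frac{18818}{\left(-47\right) \frac{1}{\left(-18\right) \left(- \frac{1}{38}\right)}} = - \frac{18818}{\left(-47\right) \frac{1}{\frac{9}{19}}} = - \frac{18818}{\left(-47\right) \frac{19}{9}} = - \frac{18818}{- \frac{893}{9}} = \left(-18818\right) \left(- \frac{9}{893}\right) = \frac{169362}{893}$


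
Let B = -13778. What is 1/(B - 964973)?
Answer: -1/978751 ≈ -1.0217e-6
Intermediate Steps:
1/(B - 964973) = 1/(-13778 - 964973) = 1/(-978751) = -1/978751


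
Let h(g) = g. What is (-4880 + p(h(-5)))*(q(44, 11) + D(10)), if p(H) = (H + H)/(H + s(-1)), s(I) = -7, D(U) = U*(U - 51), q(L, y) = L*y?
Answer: -1083175/3 ≈ -3.6106e+5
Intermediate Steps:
D(U) = U*(-51 + U)
p(H) = 2*H/(-7 + H) (p(H) = (H + H)/(H - 7) = (2*H)/(-7 + H) = 2*H/(-7 + H))
(-4880 + p(h(-5)))*(q(44, 11) + D(10)) = (-4880 + 2*(-5)/(-7 - 5))*(44*11 + 10*(-51 + 10)) = (-4880 + 2*(-5)/(-12))*(484 + 10*(-41)) = (-4880 + 2*(-5)*(-1/12))*(484 - 410) = (-4880 + 5/6)*74 = -29275/6*74 = -1083175/3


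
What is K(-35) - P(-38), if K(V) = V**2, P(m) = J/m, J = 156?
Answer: 23353/19 ≈ 1229.1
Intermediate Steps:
P(m) = 156/m
K(-35) - P(-38) = (-35)**2 - 156/(-38) = 1225 - 156*(-1)/38 = 1225 - 1*(-78/19) = 1225 + 78/19 = 23353/19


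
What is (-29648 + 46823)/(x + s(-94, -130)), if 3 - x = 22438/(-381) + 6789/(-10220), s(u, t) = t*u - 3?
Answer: 916114500/654991553 ≈ 1.3987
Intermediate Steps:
s(u, t) = -3 + t*u
x = 3336773/53340 (x = 3 - (22438/(-381) + 6789/(-10220)) = 3 - (22438*(-1/381) + 6789*(-1/10220)) = 3 - (-22438/381 - 93/140) = 3 - 1*(-3176753/53340) = 3 + 3176753/53340 = 3336773/53340 ≈ 62.557)
(-29648 + 46823)/(x + s(-94, -130)) = (-29648 + 46823)/(3336773/53340 + (-3 - 130*(-94))) = 17175/(3336773/53340 + (-3 + 12220)) = 17175/(3336773/53340 + 12217) = 17175/(654991553/53340) = 17175*(53340/654991553) = 916114500/654991553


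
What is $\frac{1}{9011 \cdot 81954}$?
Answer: $\frac{1}{738487494} \approx 1.3541 \cdot 10^{-9}$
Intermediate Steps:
$\frac{1}{9011 \cdot 81954} = \frac{1}{9011} \cdot \frac{1}{81954} = \frac{1}{738487494}$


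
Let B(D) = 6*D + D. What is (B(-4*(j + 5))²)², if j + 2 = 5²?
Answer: 377801998336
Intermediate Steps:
j = 23 (j = -2 + 5² = -2 + 25 = 23)
B(D) = 7*D
(B(-4*(j + 5))²)² = ((7*(-4*(23 + 5)))²)² = ((7*(-4*28))²)² = ((7*(-112))²)² = ((-784)²)² = 614656² = 377801998336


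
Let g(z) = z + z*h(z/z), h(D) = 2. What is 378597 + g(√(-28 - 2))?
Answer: 378597 + 3*I*√30 ≈ 3.786e+5 + 16.432*I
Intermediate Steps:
g(z) = 3*z (g(z) = z + z*2 = z + 2*z = 3*z)
378597 + g(√(-28 - 2)) = 378597 + 3*√(-28 - 2) = 378597 + 3*√(-30) = 378597 + 3*(I*√30) = 378597 + 3*I*√30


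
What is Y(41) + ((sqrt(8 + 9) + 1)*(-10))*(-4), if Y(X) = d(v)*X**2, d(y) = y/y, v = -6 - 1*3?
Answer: 1721 + 40*sqrt(17) ≈ 1885.9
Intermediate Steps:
v = -9 (v = -6 - 3 = -9)
d(y) = 1
Y(X) = X**2 (Y(X) = 1*X**2 = X**2)
Y(41) + ((sqrt(8 + 9) + 1)*(-10))*(-4) = 41**2 + ((sqrt(8 + 9) + 1)*(-10))*(-4) = 1681 + ((sqrt(17) + 1)*(-10))*(-4) = 1681 + ((1 + sqrt(17))*(-10))*(-4) = 1681 + (-10 - 10*sqrt(17))*(-4) = 1681 + (40 + 40*sqrt(17)) = 1721 + 40*sqrt(17)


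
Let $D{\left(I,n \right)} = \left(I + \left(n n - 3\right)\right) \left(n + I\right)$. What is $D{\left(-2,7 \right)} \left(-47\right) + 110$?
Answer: $-10230$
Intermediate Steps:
$D{\left(I,n \right)} = \left(I + n\right) \left(-3 + I + n^{2}\right)$ ($D{\left(I,n \right)} = \left(I + \left(n^{2} - 3\right)\right) \left(I + n\right) = \left(I + \left(-3 + n^{2}\right)\right) \left(I + n\right) = \left(-3 + I + n^{2}\right) \left(I + n\right) = \left(I + n\right) \left(-3 + I + n^{2}\right)$)
$D{\left(-2,7 \right)} \left(-47\right) + 110 = \left(\left(-2\right)^{2} + 7^{3} - -6 - 21 - 14 - 2 \cdot 7^{2}\right) \left(-47\right) + 110 = \left(4 + 343 + 6 - 21 - 14 - 98\right) \left(-47\right) + 110 = 220 \left(-47\right) + 110 = -10340 + 110 = -10230$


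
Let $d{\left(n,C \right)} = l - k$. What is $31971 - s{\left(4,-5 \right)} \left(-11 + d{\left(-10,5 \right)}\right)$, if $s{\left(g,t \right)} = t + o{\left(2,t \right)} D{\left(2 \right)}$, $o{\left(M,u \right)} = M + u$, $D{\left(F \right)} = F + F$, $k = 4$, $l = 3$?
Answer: $31767$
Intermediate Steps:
$D{\left(F \right)} = 2 F$
$s{\left(g,t \right)} = 8 + 5 t$ ($s{\left(g,t \right)} = t + \left(2 + t\right) 2 \cdot 2 = t + \left(2 + t\right) 4 = t + \left(8 + 4 t\right) = 8 + 5 t$)
$d{\left(n,C \right)} = -1$ ($d{\left(n,C \right)} = 3 - 4 = -1$)
$31971 - s{\left(4,-5 \right)} \left(-11 + d{\left(-10,5 \right)}\right) = 31971 - \left(8 + 5 \left(-5\right)\right) \left(-11 - 1\right) = 31971 - \left(8 - 25\right) \left(-12\right) = 31971 - \left(-17\right) \left(-12\right) = 31971 - 204 = 31767$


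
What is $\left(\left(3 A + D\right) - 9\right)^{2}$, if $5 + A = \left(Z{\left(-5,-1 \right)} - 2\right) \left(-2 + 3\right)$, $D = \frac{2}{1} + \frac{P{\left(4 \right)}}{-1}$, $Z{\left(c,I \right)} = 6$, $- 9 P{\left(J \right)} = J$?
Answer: $\frac{7396}{81} \approx 91.309$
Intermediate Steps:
$P{\left(J \right)} = - \frac{J}{9}$
$D = \frac{22}{9}$ ($D = \frac{2}{1} + \frac{\left(- \frac{1}{9}\right) 4}{-1} = 2 \cdot 1 - - \frac{4}{9} = 2 + \frac{4}{9} = \frac{22}{9} \approx 2.4444$)
$A = -1$ ($A = -5 + \left(6 - 2\right) \left(-2 + 3\right) = -5 + 4 \cdot 1 = -5 + 4 = -1$)
$\left(\left(3 A + D\right) - 9\right)^{2} = \left(\left(3 \left(-1\right) + \frac{22}{9}\right) - 9\right)^{2} = \left(\left(-3 + \frac{22}{9}\right) - 9\right)^{2} = \left(- \frac{5}{9} - 9\right)^{2} = \left(- \frac{86}{9}\right)^{2} = \frac{7396}{81}$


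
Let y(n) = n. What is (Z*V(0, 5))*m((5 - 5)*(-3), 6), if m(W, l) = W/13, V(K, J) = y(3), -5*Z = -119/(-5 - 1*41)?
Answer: 0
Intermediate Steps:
Z = -119/230 (Z = -(-119)/(5*(-5 - 1*41)) = -(-119)/(5*(-5 - 41)) = -(-119)/(5*(-46)) = -(-119)*(-1)/(5*46) = -⅕*119/46 = -119/230 ≈ -0.51739)
V(K, J) = 3
m(W, l) = W/13 (m(W, l) = W*(1/13) = W/13)
(Z*V(0, 5))*m((5 - 5)*(-3), 6) = (-119/230*3)*(((5 - 5)*(-3))/13) = -357*0*(-3)/2990 = -357*0/2990 = -357/230*0 = 0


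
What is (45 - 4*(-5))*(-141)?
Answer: -9165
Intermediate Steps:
(45 - 4*(-5))*(-141) = (45 + 20)*(-141) = 65*(-141) = -9165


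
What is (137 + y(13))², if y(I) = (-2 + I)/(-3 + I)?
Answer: 1907161/100 ≈ 19072.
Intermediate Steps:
y(I) = (-2 + I)/(-3 + I)
(137 + y(13))² = (137 + (-2 + 13)/(-3 + 13))² = (137 + 11/10)² = (1381/10)² = 1907161/100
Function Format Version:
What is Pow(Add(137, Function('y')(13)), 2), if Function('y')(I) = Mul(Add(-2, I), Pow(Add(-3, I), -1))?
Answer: Rational(1907161, 100) ≈ 19072.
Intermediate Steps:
Function('y')(I) = Mul(Pow(Add(-3, I), -1), Add(-2, I))
Pow(Add(137, Function('y')(13)), 2) = Pow(Add(137, Mul(Pow(Add(-3, 13), -1), Add(-2, 13))), 2) = Pow(Add(137, Mul(Pow(10, -1), 11)), 2) = Pow(Add(137, Mul(Rational(1, 10), 11)), 2) = Pow(Add(137, Rational(11, 10)), 2) = Pow(Rational(1381, 10), 2) = Rational(1907161, 100)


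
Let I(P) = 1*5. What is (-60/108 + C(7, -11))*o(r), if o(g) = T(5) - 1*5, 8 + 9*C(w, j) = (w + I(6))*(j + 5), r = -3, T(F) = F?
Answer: 0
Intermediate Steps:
I(P) = 5
C(w, j) = -8/9 + (5 + j)*(5 + w)/9 (C(w, j) = -8/9 + ((w + 5)*(j + 5))/9 = -8/9 + ((5 + w)*(5 + j))/9 = -8/9 + ((5 + j)*(5 + w))/9 = -8/9 + (5 + j)*(5 + w)/9)
o(g) = 0 (o(g) = 5 - 1*5 = 5 - 5 = 0)
(-60/108 + C(7, -11))*o(r) = (-60/108 + (17/9 + (5/9)*(-11) + (5/9)*7 + (⅑)*(-11)*7))*0 = (-60*1/108 + (17/9 - 55/9 + 35/9 - 77/9))*0 = (-5/9 - 80/9)*0 = -85/9*0 = 0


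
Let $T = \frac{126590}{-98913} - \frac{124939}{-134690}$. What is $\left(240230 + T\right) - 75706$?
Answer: $\frac{2191881428956487}{13322591970} \approx 1.6452 \cdot 10^{5}$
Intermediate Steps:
$T = - \frac{4692315793}{13322591970}$ ($T = 126590 \left(- \frac{1}{98913}\right) - - \frac{124939}{134690} = - \frac{126590}{98913} + \frac{124939}{134690} = - \frac{4692315793}{13322591970} \approx -0.35221$)
$\left(240230 + T\right) - 75706 = \left(240230 - \frac{4692315793}{13322591970}\right) - 75706 = \frac{3200481576637307}{13322591970} - 75706 = \frac{2191881428956487}{13322591970}$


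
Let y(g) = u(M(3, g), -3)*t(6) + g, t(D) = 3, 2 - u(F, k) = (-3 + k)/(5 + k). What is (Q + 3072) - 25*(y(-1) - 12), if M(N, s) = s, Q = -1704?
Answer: 1318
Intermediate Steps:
u(F, k) = 2 - (-3 + k)/(5 + k)
y(g) = 15 + g (y(g) = ((13 - 3)/(5 - 3))*3 + g = (10/2)*3 + g = ((1/2)*10)*3 + g = 5*3 + g = 15 + g)
(Q + 3072) - 25*(y(-1) - 12) = (-1704 + 3072) - 25*((15 - 1) - 12) = 1368 - 25*(14 - 12) = 1368 - 25*2 = 1368 - 50 = 1318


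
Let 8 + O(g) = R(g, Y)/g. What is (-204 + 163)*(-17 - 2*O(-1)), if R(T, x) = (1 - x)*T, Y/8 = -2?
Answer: 1435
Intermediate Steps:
Y = -16 (Y = 8*(-2) = -16)
R(T, x) = T*(1 - x)
O(g) = 9 (O(g) = -8 + (g*(1 - 1*(-16)))/g = -8 + (g*(1 + 16))/g = -8 + (g*17)/g = -8 + (17*g)/g = -8 + 17 = 9)
(-204 + 163)*(-17 - 2*O(-1)) = (-204 + 163)*(-17 - 2*9) = -41*(-17 - 18) = -41*(-35) = 1435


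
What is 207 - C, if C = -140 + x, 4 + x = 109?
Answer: 242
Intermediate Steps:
x = 105 (x = -4 + 109 = 105)
C = -35 (C = -140 + 105 = -35)
207 - C = 207 - 1*(-35) = 207 + 35 = 242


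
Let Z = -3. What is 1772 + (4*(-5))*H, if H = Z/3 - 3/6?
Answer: 1802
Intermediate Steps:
H = -3/2 (H = -3/3 - 3/6 = -3*⅓ - 3*⅙ = -1 - ½ = -3/2 ≈ -1.5000)
1772 + (4*(-5))*H = 1772 + (4*(-5))*(-3/2) = 1772 - 20*(-3/2) = 1772 + 30 = 1802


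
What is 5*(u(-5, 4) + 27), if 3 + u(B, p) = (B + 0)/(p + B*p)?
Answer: 1945/16 ≈ 121.56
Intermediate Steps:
u(B, p) = -3 + B/(p + B*p) (u(B, p) = -3 + (B + 0)/(p + B*p) = -3 + B/(p + B*p))
5*(u(-5, 4) + 27) = 5*((-5 - 3*4 - 3*(-5)*4)/(4*(1 - 5)) + 27) = 5*((1/4)*(-5 - 12 + 60)/(-4) + 27) = 5*((1/4)*(-1/4)*43 + 27) = 5*(-43/16 + 27) = 5*(389/16) = 1945/16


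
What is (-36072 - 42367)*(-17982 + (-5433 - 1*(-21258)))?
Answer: 169192923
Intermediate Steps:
(-36072 - 42367)*(-17982 + (-5433 - 1*(-21258))) = -78439*(-17982 + (-5433 + 21258)) = -78439*(-17982 + 15825) = -78439*(-2157) = 169192923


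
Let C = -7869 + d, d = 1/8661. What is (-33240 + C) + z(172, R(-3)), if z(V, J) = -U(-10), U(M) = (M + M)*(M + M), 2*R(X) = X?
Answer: -359509448/8661 ≈ -41509.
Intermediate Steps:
d = 1/8661 ≈ 0.00011546
R(X) = X/2
U(M) = 4*M² (U(M) = (2*M)*(2*M) = 4*M²)
C = -68153408/8661 (C = -7869 + 1/8661 = -68153408/8661 ≈ -7869.0)
z(V, J) = -400 (z(V, J) = -4*(-10)² = -4*100 = -1*400 = -400)
(-33240 + C) + z(172, R(-3)) = (-33240 - 68153408/8661) - 400 = -356045048/8661 - 400 = -359509448/8661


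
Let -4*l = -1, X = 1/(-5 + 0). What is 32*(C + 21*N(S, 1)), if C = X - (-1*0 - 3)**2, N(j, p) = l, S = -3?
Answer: -632/5 ≈ -126.40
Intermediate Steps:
X = -1/5 (X = 1/(-5) = -1/5 ≈ -0.20000)
l = 1/4 (l = -1/4*(-1) = 1/4 ≈ 0.25000)
N(j, p) = 1/4
C = -46/5 (C = -1/5 - (-1*0 - 3)**2 = -1/5 - (0 - 3)**2 = -1/5 - 1*(-3)**2 = -1/5 - 1*9 = -1/5 - 9 = -46/5 ≈ -9.2000)
32*(C + 21*N(S, 1)) = 32*(-46/5 + 21*(1/4)) = 32*(-46/5 + 21/4) = 32*(-79/20) = -632/5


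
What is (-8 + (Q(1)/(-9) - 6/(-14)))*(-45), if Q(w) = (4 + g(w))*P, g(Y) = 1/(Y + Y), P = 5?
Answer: 6345/14 ≈ 453.21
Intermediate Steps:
g(Y) = 1/(2*Y)
Q(w) = 20 + 5/(2*w) (Q(w) = (4 + 1/(2*w))*5 = 20 + 5/(2*w))
(-8 + (Q(1)/(-9) - 6/(-14)))*(-45) = (-8 + ((20 + (5/2)/1)/(-9) - 6/(-14)))*(-45) = (-8 + ((20 + (5/2)*1)*(-1/9) - 6*(-1/14)))*(-45) = (-8 + ((20 + 5/2)*(-1/9) + 3/7))*(-45) = (-8 + ((45/2)*(-1/9) + 3/7))*(-45) = (-8 + (-5/2 + 3/7))*(-45) = (-8 - 29/14)*(-45) = -141/14*(-45) = 6345/14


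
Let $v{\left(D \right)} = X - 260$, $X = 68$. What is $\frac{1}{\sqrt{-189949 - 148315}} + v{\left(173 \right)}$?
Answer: $-192 - \frac{i \sqrt{84566}}{169132} \approx -192.0 - 0.0017194 i$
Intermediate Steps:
$v{\left(D \right)} = -192$ ($v{\left(D \right)} = 68 - 260 = -192$)
$\frac{1}{\sqrt{-189949 - 148315}} + v{\left(173 \right)} = \frac{1}{\sqrt{-189949 - 148315}} - 192 = \frac{1}{\sqrt{-338264}} - 192 = \frac{1}{2 i \sqrt{84566}} - 192 = - \frac{i \sqrt{84566}}{169132} - 192 = -192 - \frac{i \sqrt{84566}}{169132}$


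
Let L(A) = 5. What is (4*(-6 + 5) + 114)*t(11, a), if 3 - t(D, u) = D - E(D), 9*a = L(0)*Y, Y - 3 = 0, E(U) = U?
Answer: 330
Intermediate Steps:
Y = 3 (Y = 3 + 0 = 3)
a = 5/3 (a = (5*3)/9 = (1/9)*15 = 5/3 ≈ 1.6667)
t(D, u) = 3 (t(D, u) = 3 - (D - D) = 3 - 1*0 = 3 + 0 = 3)
(4*(-6 + 5) + 114)*t(11, a) = (4*(-6 + 5) + 114)*3 = (4*(-1) + 114)*3 = (-4 + 114)*3 = 110*3 = 330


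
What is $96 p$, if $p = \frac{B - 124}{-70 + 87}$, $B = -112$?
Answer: $- \frac{22656}{17} \approx -1332.7$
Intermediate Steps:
$p = - \frac{236}{17}$ ($p = \frac{-112 - 124}{-70 + 87} = - \frac{236}{17} \approx -13.882$)
$96 p = 96 \left(- \frac{236}{17}\right) = - \frac{22656}{17}$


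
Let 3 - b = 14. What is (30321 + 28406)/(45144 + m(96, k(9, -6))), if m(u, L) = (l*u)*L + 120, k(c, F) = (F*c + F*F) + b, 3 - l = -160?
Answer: -58727/408528 ≈ -0.14375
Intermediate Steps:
b = -11 (b = 3 - 1*14 = 3 - 14 = -11)
l = 163 (l = 3 - 1*(-160) = 3 + 160 = 163)
k(c, F) = -11 + F**2 + F*c (k(c, F) = (F*c + F*F) - 11 = (F*c + F**2) - 11 = (F**2 + F*c) - 11 = -11 + F**2 + F*c)
m(u, L) = 120 + 163*L*u (m(u, L) = (163*u)*L + 120 = 163*L*u + 120 = 120 + 163*L*u)
(30321 + 28406)/(45144 + m(96, k(9, -6))) = (30321 + 28406)/(45144 + (120 + 163*(-11 + (-6)**2 - 6*9)*96)) = 58727/(45144 + (120 + 163*(-11 + 36 - 54)*96)) = 58727/(45144 + (120 + 163*(-29)*96)) = 58727/(45144 + (120 - 453792)) = 58727/(45144 - 453672) = 58727/(-408528) = 58727*(-1/408528) = -58727/408528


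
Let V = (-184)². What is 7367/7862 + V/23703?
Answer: 440795873/186352986 ≈ 2.3654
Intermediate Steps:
V = 33856
7367/7862 + V/23703 = 7367/7862 + 33856/23703 = 440795873/186352986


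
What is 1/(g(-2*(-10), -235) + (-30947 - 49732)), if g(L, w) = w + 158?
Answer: -1/80756 ≈ -1.2383e-5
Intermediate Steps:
g(L, w) = 158 + w
1/(g(-2*(-10), -235) + (-30947 - 49732)) = 1/((158 - 235) + (-30947 - 49732)) = 1/(-77 - 80679) = 1/(-80756) = -1/80756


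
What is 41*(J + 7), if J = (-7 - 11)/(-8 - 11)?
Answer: 6191/19 ≈ 325.84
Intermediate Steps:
J = 18/19 (J = -18/(-19) = -18*(-1/19) = 18/19 ≈ 0.94737)
41*(J + 7) = 41*(18/19 + 7) = 41*(151/19) = 6191/19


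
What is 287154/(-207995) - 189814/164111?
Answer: -86605493024/34134267445 ≈ -2.5372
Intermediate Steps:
287154/(-207995) - 189814/164111 = 287154*(-1/207995) - 189814*1/164111 = -287154/207995 - 189814/164111 = -86605493024/34134267445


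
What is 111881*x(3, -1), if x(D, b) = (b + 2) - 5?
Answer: -447524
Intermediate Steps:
x(D, b) = -3 + b (x(D, b) = (2 + b) - 5 = -3 + b)
111881*x(3, -1) = 111881*(-3 - 1) = 111881*(-4) = -447524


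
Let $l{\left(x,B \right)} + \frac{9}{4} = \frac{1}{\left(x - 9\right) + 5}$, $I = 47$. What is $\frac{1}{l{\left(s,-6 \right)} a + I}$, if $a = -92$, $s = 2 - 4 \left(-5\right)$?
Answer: $\frac{9}{2240} \approx 0.0040179$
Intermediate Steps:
$s = 22$ ($s = 2 - -20 = 2 + 20 = 22$)
$l{\left(x,B \right)} = - \frac{9}{4} + \frac{1}{-4 + x}$ ($l{\left(x,B \right)} = - \frac{9}{4} + \frac{1}{\left(x - 9\right) + 5} = - \frac{9}{4} + \frac{1}{\left(-9 + x\right) + 5} = - \frac{9}{4} + \frac{1}{-4 + x}$)
$\frac{1}{l{\left(s,-6 \right)} a + I} = \frac{1}{\frac{40 - 198}{4 \left(-4 + 22\right)} \left(-92\right) + 47} = \frac{1}{\frac{40 - 198}{4 \cdot 18} \left(-92\right) + 47} = \frac{1}{\frac{1}{4} \cdot \frac{1}{18} \left(-158\right) \left(-92\right) + 47} = \frac{1}{\left(- \frac{79}{36}\right) \left(-92\right) + 47} = \frac{1}{\frac{1817}{9} + 47} = \frac{1}{\frac{2240}{9}} = \frac{9}{2240}$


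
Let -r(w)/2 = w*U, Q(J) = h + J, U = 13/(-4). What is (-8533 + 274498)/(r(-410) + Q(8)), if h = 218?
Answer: -88655/813 ≈ -109.05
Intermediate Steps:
U = -13/4 (U = 13*(-1/4) = -13/4 ≈ -3.2500)
Q(J) = 218 + J
r(w) = 13*w/2 (r(w) = -2*w*(-13)/4 = -(-13)*w/2 = 13*w/2)
(-8533 + 274498)/(r(-410) + Q(8)) = (-8533 + 274498)/((13/2)*(-410) + (218 + 8)) = 265965/(-2665 + 226) = 265965/(-2439) = 265965*(-1/2439) = -88655/813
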